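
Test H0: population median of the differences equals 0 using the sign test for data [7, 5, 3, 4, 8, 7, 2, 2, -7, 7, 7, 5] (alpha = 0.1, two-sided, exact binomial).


Step 1: Discard zero differences. Original n = 12; n_eff = number of nonzero differences = 12.
Nonzero differences (with sign): +7, +5, +3, +4, +8, +7, +2, +2, -7, +7, +7, +5
Step 2: Count signs: positive = 11, negative = 1.
Step 3: Under H0: P(positive) = 0.5, so the number of positives S ~ Bin(12, 0.5).
Step 4: Two-sided exact p-value = sum of Bin(12,0.5) probabilities at or below the observed probability = 0.006348.
Step 5: alpha = 0.1. reject H0.

n_eff = 12, pos = 11, neg = 1, p = 0.006348, reject H0.


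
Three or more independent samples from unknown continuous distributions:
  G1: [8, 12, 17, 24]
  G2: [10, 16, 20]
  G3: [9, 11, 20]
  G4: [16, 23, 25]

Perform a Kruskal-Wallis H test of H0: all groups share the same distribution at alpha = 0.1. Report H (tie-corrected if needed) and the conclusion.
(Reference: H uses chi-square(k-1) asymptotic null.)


Step 1: Combine all N = 13 observations and assign midranks.
sorted (value, group, rank): (8,G1,1), (9,G3,2), (10,G2,3), (11,G3,4), (12,G1,5), (16,G2,6.5), (16,G4,6.5), (17,G1,8), (20,G2,9.5), (20,G3,9.5), (23,G4,11), (24,G1,12), (25,G4,13)
Step 2: Sum ranks within each group.
R_1 = 26 (n_1 = 4)
R_2 = 19 (n_2 = 3)
R_3 = 15.5 (n_3 = 3)
R_4 = 30.5 (n_4 = 3)
Step 3: H = 12/(N(N+1)) * sum(R_i^2/n_i) - 3(N+1)
     = 12/(13*14) * (26^2/4 + 19^2/3 + 15.5^2/3 + 30.5^2/3) - 3*14
     = 0.065934 * 679.5 - 42
     = 2.802198.
Step 4: Ties present; correction factor C = 1 - 12/(13^3 - 13) = 0.994505. Corrected H = 2.802198 / 0.994505 = 2.817680.
Step 5: Under H0, H ~ chi^2(3); p-value = 0.420598.
Step 6: alpha = 0.1. fail to reject H0.

H = 2.8177, df = 3, p = 0.420598, fail to reject H0.


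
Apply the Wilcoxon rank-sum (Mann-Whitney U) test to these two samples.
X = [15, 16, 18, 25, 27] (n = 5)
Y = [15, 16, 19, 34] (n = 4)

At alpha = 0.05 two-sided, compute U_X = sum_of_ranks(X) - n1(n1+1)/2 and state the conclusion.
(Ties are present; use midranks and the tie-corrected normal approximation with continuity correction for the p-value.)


Step 1: Combine and sort all 9 observations; assign midranks.
sorted (value, group): (15,X), (15,Y), (16,X), (16,Y), (18,X), (19,Y), (25,X), (27,X), (34,Y)
ranks: 15->1.5, 15->1.5, 16->3.5, 16->3.5, 18->5, 19->6, 25->7, 27->8, 34->9
Step 2: Rank sum for X: R1 = 1.5 + 3.5 + 5 + 7 + 8 = 25.
Step 3: U_X = R1 - n1(n1+1)/2 = 25 - 5*6/2 = 25 - 15 = 10.
       U_Y = n1*n2 - U_X = 20 - 10 = 10.
Step 4: Ties are present, so use the tie-corrected normal approximation (with continuity correction) for the p-value.
Step 5: p-value = 1.000000; compare to alpha = 0.05. fail to reject H0.

U_X = 10, p = 1.000000, fail to reject H0 at alpha = 0.05.


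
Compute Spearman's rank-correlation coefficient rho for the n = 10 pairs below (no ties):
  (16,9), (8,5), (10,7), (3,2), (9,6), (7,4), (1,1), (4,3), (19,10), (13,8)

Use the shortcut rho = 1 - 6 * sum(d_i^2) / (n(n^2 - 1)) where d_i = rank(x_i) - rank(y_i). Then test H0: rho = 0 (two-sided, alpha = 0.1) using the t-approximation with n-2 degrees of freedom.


Step 1: Rank x and y separately (midranks; no ties here).
rank(x): 16->9, 8->5, 10->7, 3->2, 9->6, 7->4, 1->1, 4->3, 19->10, 13->8
rank(y): 9->9, 5->5, 7->7, 2->2, 6->6, 4->4, 1->1, 3->3, 10->10, 8->8
Step 2: d_i = R_x(i) - R_y(i); compute d_i^2.
  (9-9)^2=0, (5-5)^2=0, (7-7)^2=0, (2-2)^2=0, (6-6)^2=0, (4-4)^2=0, (1-1)^2=0, (3-3)^2=0, (10-10)^2=0, (8-8)^2=0
sum(d^2) = 0.
Step 3: rho = 1 - 6*0 / (10*(10^2 - 1)) = 1 - 0/990 = 1.000000.
Step 5: Two-sided p-value from the t-distribution with 8 df = 0.000000.
Step 6: alpha = 0.1. reject H0.

rho = 1.0000, p = 0.000000, reject H0 at alpha = 0.1.


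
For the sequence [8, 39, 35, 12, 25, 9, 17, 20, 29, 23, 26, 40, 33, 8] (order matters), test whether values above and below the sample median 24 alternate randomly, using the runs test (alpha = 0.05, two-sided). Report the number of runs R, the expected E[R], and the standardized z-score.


Step 1: Compute median = 24; label A = above, B = below.
Labels in order: BAABABBBABAAAB  (n_A = 7, n_B = 7)
Step 2: Count runs R = 9.
Step 3: Under H0 (random ordering), E[R] = 2*n_A*n_B/(n_A+n_B) + 1 = 2*7*7/14 + 1 = 8.0000.
        Var[R] = 2*n_A*n_B*(2*n_A*n_B - n_A - n_B) / ((n_A+n_B)^2 * (n_A+n_B-1)) = 8232/2548 = 3.2308.
        SD[R] = 1.7974.
Step 4: Continuity-corrected z = (R - 0.5 - E[R]) / SD[R] = (9 - 0.5 - 8.0000) / 1.7974 = 0.2782.
Step 5: Two-sided p-value via normal approximation = 2*(1 - Phi(|z|)) = 0.780879.
Step 6: alpha = 0.05. fail to reject H0.

R = 9, z = 0.2782, p = 0.780879, fail to reject H0.


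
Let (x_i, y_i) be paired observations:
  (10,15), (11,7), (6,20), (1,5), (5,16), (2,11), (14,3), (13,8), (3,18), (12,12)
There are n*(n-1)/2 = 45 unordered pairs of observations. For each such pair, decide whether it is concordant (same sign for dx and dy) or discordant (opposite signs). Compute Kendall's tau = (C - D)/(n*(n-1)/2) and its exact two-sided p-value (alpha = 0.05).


Step 1: Enumerate the 45 unordered pairs (i,j) with i<j and classify each by sign(x_j-x_i) * sign(y_j-y_i).
  (1,2):dx=+1,dy=-8->D; (1,3):dx=-4,dy=+5->D; (1,4):dx=-9,dy=-10->C; (1,5):dx=-5,dy=+1->D
  (1,6):dx=-8,dy=-4->C; (1,7):dx=+4,dy=-12->D; (1,8):dx=+3,dy=-7->D; (1,9):dx=-7,dy=+3->D
  (1,10):dx=+2,dy=-3->D; (2,3):dx=-5,dy=+13->D; (2,4):dx=-10,dy=-2->C; (2,5):dx=-6,dy=+9->D
  (2,6):dx=-9,dy=+4->D; (2,7):dx=+3,dy=-4->D; (2,8):dx=+2,dy=+1->C; (2,9):dx=-8,dy=+11->D
  (2,10):dx=+1,dy=+5->C; (3,4):dx=-5,dy=-15->C; (3,5):dx=-1,dy=-4->C; (3,6):dx=-4,dy=-9->C
  (3,7):dx=+8,dy=-17->D; (3,8):dx=+7,dy=-12->D; (3,9):dx=-3,dy=-2->C; (3,10):dx=+6,dy=-8->D
  (4,5):dx=+4,dy=+11->C; (4,6):dx=+1,dy=+6->C; (4,7):dx=+13,dy=-2->D; (4,8):dx=+12,dy=+3->C
  (4,9):dx=+2,dy=+13->C; (4,10):dx=+11,dy=+7->C; (5,6):dx=-3,dy=-5->C; (5,7):dx=+9,dy=-13->D
  (5,8):dx=+8,dy=-8->D; (5,9):dx=-2,dy=+2->D; (5,10):dx=+7,dy=-4->D; (6,7):dx=+12,dy=-8->D
  (6,8):dx=+11,dy=-3->D; (6,9):dx=+1,dy=+7->C; (6,10):dx=+10,dy=+1->C; (7,8):dx=-1,dy=+5->D
  (7,9):dx=-11,dy=+15->D; (7,10):dx=-2,dy=+9->D; (8,9):dx=-10,dy=+10->D; (8,10):dx=-1,dy=+4->D
  (9,10):dx=+9,dy=-6->D
Step 2: C = 17, D = 28, total pairs = 45.
Step 3: tau = (C - D)/(n(n-1)/2) = (17 - 28)/45 = -0.244444.
Step 4: Exact two-sided p-value (enumerate n! = 3628800 permutations of y under H0): p = 0.380720.
Step 5: alpha = 0.05. fail to reject H0.

tau_b = -0.2444 (C=17, D=28), p = 0.380720, fail to reject H0.


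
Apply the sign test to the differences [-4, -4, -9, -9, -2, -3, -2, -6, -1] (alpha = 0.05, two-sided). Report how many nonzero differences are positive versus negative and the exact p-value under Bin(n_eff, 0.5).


Step 1: Discard zero differences. Original n = 9; n_eff = number of nonzero differences = 9.
Nonzero differences (with sign): -4, -4, -9, -9, -2, -3, -2, -6, -1
Step 2: Count signs: positive = 0, negative = 9.
Step 3: Under H0: P(positive) = 0.5, so the number of positives S ~ Bin(9, 0.5).
Step 4: Two-sided exact p-value = sum of Bin(9,0.5) probabilities at or below the observed probability = 0.003906.
Step 5: alpha = 0.05. reject H0.

n_eff = 9, pos = 0, neg = 9, p = 0.003906, reject H0.


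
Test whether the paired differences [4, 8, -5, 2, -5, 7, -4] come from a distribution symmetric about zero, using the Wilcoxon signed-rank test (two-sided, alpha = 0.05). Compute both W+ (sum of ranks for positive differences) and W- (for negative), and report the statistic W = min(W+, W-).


Step 1: Drop any zero differences (none here) and take |d_i|.
|d| = [4, 8, 5, 2, 5, 7, 4]
Step 2: Midrank |d_i| (ties get averaged ranks).
ranks: |4|->2.5, |8|->7, |5|->4.5, |2|->1, |5|->4.5, |7|->6, |4|->2.5
Step 3: Attach original signs; sum ranks with positive sign and with negative sign.
W+ = 2.5 + 7 + 1 + 6 = 16.5
W- = 4.5 + 4.5 + 2.5 = 11.5
(Check: W+ + W- = 28 should equal n(n+1)/2 = 28.)
Step 4: Test statistic W = min(W+, W-) = 11.5.
Step 5: Ties in |d|, so use the tie-corrected normal approximation.
        E[W] = n(n+1)/4 = 7*8/4 = 14.
        Tie groups: |d|=4 (t=2), |d|=5 (t=2); sum(t^3 - t) = 12.
        Var[W] = n(n+1)(2n+1)/24 - sum(t^3-t)/48 = 840/24 - 12/48 = 34.75.
        z = (W - E[W]) / sqrt(Var[W]) = (11.5 - 14) / 5.8949 = -0.4241.
        Two-sided p = 2*Phi(z) = 0.671497.
Step 6: alpha = 0.05. fail to reject H0.

W+ = 16.5, W- = 11.5, W = min = 11.5, p = 0.671497, fail to reject H0.


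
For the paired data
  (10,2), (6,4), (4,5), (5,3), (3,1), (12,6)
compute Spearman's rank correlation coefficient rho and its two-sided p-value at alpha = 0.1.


Step 1: Rank x and y separately (midranks; no ties here).
rank(x): 10->5, 6->4, 4->2, 5->3, 3->1, 12->6
rank(y): 2->2, 4->4, 5->5, 3->3, 1->1, 6->6
Step 2: d_i = R_x(i) - R_y(i); compute d_i^2.
  (5-2)^2=9, (4-4)^2=0, (2-5)^2=9, (3-3)^2=0, (1-1)^2=0, (6-6)^2=0
sum(d^2) = 18.
Step 3: rho = 1 - 6*18 / (6*(6^2 - 1)) = 1 - 108/210 = 0.485714.
Step 4: Under H0, t = rho * sqrt((n-2)/(1-rho^2)) = 1.1113 ~ t(4).
Step 5: Two-sided p-value from the t-distribution with 4 df = 0.328723.
Step 6: alpha = 0.1. fail to reject H0.

rho = 0.4857, p = 0.328723, fail to reject H0 at alpha = 0.1.


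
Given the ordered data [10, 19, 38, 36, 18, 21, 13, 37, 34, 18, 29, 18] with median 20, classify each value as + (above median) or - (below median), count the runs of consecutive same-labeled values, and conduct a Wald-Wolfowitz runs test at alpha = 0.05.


Step 1: Compute median = 20; label A = above, B = below.
Labels in order: BBAABABAABAB  (n_A = 6, n_B = 6)
Step 2: Count runs R = 9.
Step 3: Under H0 (random ordering), E[R] = 2*n_A*n_B/(n_A+n_B) + 1 = 2*6*6/12 + 1 = 7.0000.
        Var[R] = 2*n_A*n_B*(2*n_A*n_B - n_A - n_B) / ((n_A+n_B)^2 * (n_A+n_B-1)) = 4320/1584 = 2.7273.
        SD[R] = 1.6514.
Step 4: Continuity-corrected z = (R - 0.5 - E[R]) / SD[R] = (9 - 0.5 - 7.0000) / 1.6514 = 0.9083.
Step 5: Two-sided p-value via normal approximation = 2*(1 - Phi(|z|)) = 0.363722.
Step 6: alpha = 0.05. fail to reject H0.

R = 9, z = 0.9083, p = 0.363722, fail to reject H0.


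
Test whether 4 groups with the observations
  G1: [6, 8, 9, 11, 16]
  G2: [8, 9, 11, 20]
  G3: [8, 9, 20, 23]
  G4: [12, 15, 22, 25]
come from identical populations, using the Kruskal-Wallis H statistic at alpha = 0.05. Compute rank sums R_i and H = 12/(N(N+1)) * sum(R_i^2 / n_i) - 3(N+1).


Step 1: Combine all N = 17 observations and assign midranks.
sorted (value, group, rank): (6,G1,1), (8,G1,3), (8,G2,3), (8,G3,3), (9,G1,6), (9,G2,6), (9,G3,6), (11,G1,8.5), (11,G2,8.5), (12,G4,10), (15,G4,11), (16,G1,12), (20,G2,13.5), (20,G3,13.5), (22,G4,15), (23,G3,16), (25,G4,17)
Step 2: Sum ranks within each group.
R_1 = 30.5 (n_1 = 5)
R_2 = 31 (n_2 = 4)
R_3 = 38.5 (n_3 = 4)
R_4 = 53 (n_4 = 4)
Step 3: H = 12/(N(N+1)) * sum(R_i^2/n_i) - 3(N+1)
     = 12/(17*18) * (30.5^2/5 + 31^2/4 + 38.5^2/4 + 53^2/4) - 3*18
     = 0.039216 * 1499.11 - 54
     = 4.788725.
Step 4: Ties present; correction factor C = 1 - 60/(17^3 - 17) = 0.987745. Corrected H = 4.788725 / 0.987745 = 4.848139.
Step 5: Under H0, H ~ chi^2(3); p-value = 0.183261.
Step 6: alpha = 0.05. fail to reject H0.

H = 4.8481, df = 3, p = 0.183261, fail to reject H0.


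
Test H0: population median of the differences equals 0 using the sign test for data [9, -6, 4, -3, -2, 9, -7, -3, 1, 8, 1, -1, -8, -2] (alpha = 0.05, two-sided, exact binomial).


Step 1: Discard zero differences. Original n = 14; n_eff = number of nonzero differences = 14.
Nonzero differences (with sign): +9, -6, +4, -3, -2, +9, -7, -3, +1, +8, +1, -1, -8, -2
Step 2: Count signs: positive = 6, negative = 8.
Step 3: Under H0: P(positive) = 0.5, so the number of positives S ~ Bin(14, 0.5).
Step 4: Two-sided exact p-value = sum of Bin(14,0.5) probabilities at or below the observed probability = 0.790527.
Step 5: alpha = 0.05. fail to reject H0.

n_eff = 14, pos = 6, neg = 8, p = 0.790527, fail to reject H0.


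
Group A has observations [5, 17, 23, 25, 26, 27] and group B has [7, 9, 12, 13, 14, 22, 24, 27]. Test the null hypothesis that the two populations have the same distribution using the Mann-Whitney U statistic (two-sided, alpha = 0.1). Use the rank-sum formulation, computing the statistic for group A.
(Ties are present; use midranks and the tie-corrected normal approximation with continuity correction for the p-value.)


Step 1: Combine and sort all 14 observations; assign midranks.
sorted (value, group): (5,X), (7,Y), (9,Y), (12,Y), (13,Y), (14,Y), (17,X), (22,Y), (23,X), (24,Y), (25,X), (26,X), (27,X), (27,Y)
ranks: 5->1, 7->2, 9->3, 12->4, 13->5, 14->6, 17->7, 22->8, 23->9, 24->10, 25->11, 26->12, 27->13.5, 27->13.5
Step 2: Rank sum for X: R1 = 1 + 7 + 9 + 11 + 12 + 13.5 = 53.5.
Step 3: U_X = R1 - n1(n1+1)/2 = 53.5 - 6*7/2 = 53.5 - 21 = 32.5.
       U_Y = n1*n2 - U_X = 48 - 32.5 = 15.5.
Step 4: Ties are present, so use the tie-corrected normal approximation (with continuity correction) for the p-value.
Step 5: p-value = 0.301168; compare to alpha = 0.1. fail to reject H0.

U_X = 32.5, p = 0.301168, fail to reject H0 at alpha = 0.1.


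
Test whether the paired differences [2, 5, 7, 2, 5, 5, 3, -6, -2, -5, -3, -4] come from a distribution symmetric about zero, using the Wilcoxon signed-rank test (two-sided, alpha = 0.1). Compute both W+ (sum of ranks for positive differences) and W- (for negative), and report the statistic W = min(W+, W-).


Step 1: Drop any zero differences (none here) and take |d_i|.
|d| = [2, 5, 7, 2, 5, 5, 3, 6, 2, 5, 3, 4]
Step 2: Midrank |d_i| (ties get averaged ranks).
ranks: |2|->2, |5|->8.5, |7|->12, |2|->2, |5|->8.5, |5|->8.5, |3|->4.5, |6|->11, |2|->2, |5|->8.5, |3|->4.5, |4|->6
Step 3: Attach original signs; sum ranks with positive sign and with negative sign.
W+ = 2 + 8.5 + 12 + 2 + 8.5 + 8.5 + 4.5 = 46
W- = 11 + 2 + 8.5 + 4.5 + 6 = 32
(Check: W+ + W- = 78 should equal n(n+1)/2 = 78.)
Step 4: Test statistic W = min(W+, W-) = 32.
Step 5: Ties in |d|, so use the tie-corrected normal approximation.
        E[W] = n(n+1)/4 = 12*13/4 = 39.
        Tie groups: |d|=2 (t=3), |d|=3 (t=2), |d|=5 (t=4); sum(t^3 - t) = 90.
        Var[W] = n(n+1)(2n+1)/24 - sum(t^3-t)/48 = 3900/24 - 90/48 = 160.625.
        z = (W - E[W]) / sqrt(Var[W]) = (32 - 39) / 12.6738 = -0.5523.
        Two-sided p = 2*Phi(z) = 0.580729.
Step 6: alpha = 0.1. fail to reject H0.

W+ = 46, W- = 32, W = min = 32, p = 0.580729, fail to reject H0.


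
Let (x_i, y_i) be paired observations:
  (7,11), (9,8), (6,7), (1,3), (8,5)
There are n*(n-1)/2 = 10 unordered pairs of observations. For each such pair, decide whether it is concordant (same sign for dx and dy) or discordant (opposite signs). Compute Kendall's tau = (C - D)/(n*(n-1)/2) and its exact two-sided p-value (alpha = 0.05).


Step 1: Enumerate the 10 unordered pairs (i,j) with i<j and classify each by sign(x_j-x_i) * sign(y_j-y_i).
  (1,2):dx=+2,dy=-3->D; (1,3):dx=-1,dy=-4->C; (1,4):dx=-6,dy=-8->C; (1,5):dx=+1,dy=-6->D
  (2,3):dx=-3,dy=-1->C; (2,4):dx=-8,dy=-5->C; (2,5):dx=-1,dy=-3->C; (3,4):dx=-5,dy=-4->C
  (3,5):dx=+2,dy=-2->D; (4,5):dx=+7,dy=+2->C
Step 2: C = 7, D = 3, total pairs = 10.
Step 3: tau = (C - D)/(n(n-1)/2) = (7 - 3)/10 = 0.400000.
Step 4: Exact two-sided p-value (enumerate n! = 120 permutations of y under H0): p = 0.483333.
Step 5: alpha = 0.05. fail to reject H0.

tau_b = 0.4000 (C=7, D=3), p = 0.483333, fail to reject H0.


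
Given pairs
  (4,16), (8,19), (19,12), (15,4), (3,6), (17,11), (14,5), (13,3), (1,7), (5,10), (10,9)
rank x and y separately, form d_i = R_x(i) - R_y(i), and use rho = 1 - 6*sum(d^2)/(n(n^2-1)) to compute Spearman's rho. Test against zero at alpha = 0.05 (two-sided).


Step 1: Rank x and y separately (midranks; no ties here).
rank(x): 4->3, 8->5, 19->11, 15->9, 3->2, 17->10, 14->8, 13->7, 1->1, 5->4, 10->6
rank(y): 16->10, 19->11, 12->9, 4->2, 6->4, 11->8, 5->3, 3->1, 7->5, 10->7, 9->6
Step 2: d_i = R_x(i) - R_y(i); compute d_i^2.
  (3-10)^2=49, (5-11)^2=36, (11-9)^2=4, (9-2)^2=49, (2-4)^2=4, (10-8)^2=4, (8-3)^2=25, (7-1)^2=36, (1-5)^2=16, (4-7)^2=9, (6-6)^2=0
sum(d^2) = 232.
Step 3: rho = 1 - 6*232 / (11*(11^2 - 1)) = 1 - 1392/1320 = -0.054545.
Step 4: Under H0, t = rho * sqrt((n-2)/(1-rho^2)) = -0.1639 ~ t(9).
Step 5: Two-sided p-value from the t-distribution with 9 df = 0.873447.
Step 6: alpha = 0.05. fail to reject H0.

rho = -0.0545, p = 0.873447, fail to reject H0 at alpha = 0.05.


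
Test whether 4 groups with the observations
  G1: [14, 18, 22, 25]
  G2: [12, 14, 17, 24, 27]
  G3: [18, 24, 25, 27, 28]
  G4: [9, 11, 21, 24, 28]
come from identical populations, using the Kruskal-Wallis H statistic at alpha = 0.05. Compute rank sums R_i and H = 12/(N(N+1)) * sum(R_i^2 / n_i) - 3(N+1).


Step 1: Combine all N = 19 observations and assign midranks.
sorted (value, group, rank): (9,G4,1), (11,G4,2), (12,G2,3), (14,G1,4.5), (14,G2,4.5), (17,G2,6), (18,G1,7.5), (18,G3,7.5), (21,G4,9), (22,G1,10), (24,G2,12), (24,G3,12), (24,G4,12), (25,G1,14.5), (25,G3,14.5), (27,G2,16.5), (27,G3,16.5), (28,G3,18.5), (28,G4,18.5)
Step 2: Sum ranks within each group.
R_1 = 36.5 (n_1 = 4)
R_2 = 42 (n_2 = 5)
R_3 = 69 (n_3 = 5)
R_4 = 42.5 (n_4 = 5)
Step 3: H = 12/(N(N+1)) * sum(R_i^2/n_i) - 3(N+1)
     = 12/(19*20) * (36.5^2/4 + 42^2/5 + 69^2/5 + 42.5^2/5) - 3*20
     = 0.031579 * 1999.31 - 60
     = 3.136184.
Step 4: Ties present; correction factor C = 1 - 54/(19^3 - 19) = 0.992105. Corrected H = 3.136184 / 0.992105 = 3.161141.
Step 5: Under H0, H ~ chi^2(3); p-value = 0.367442.
Step 6: alpha = 0.05. fail to reject H0.

H = 3.1611, df = 3, p = 0.367442, fail to reject H0.


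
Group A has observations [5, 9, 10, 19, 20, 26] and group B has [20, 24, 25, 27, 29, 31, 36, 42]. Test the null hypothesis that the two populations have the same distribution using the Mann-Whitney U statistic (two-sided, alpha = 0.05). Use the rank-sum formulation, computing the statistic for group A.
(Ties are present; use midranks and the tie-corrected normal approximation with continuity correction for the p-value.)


Step 1: Combine and sort all 14 observations; assign midranks.
sorted (value, group): (5,X), (9,X), (10,X), (19,X), (20,X), (20,Y), (24,Y), (25,Y), (26,X), (27,Y), (29,Y), (31,Y), (36,Y), (42,Y)
ranks: 5->1, 9->2, 10->3, 19->4, 20->5.5, 20->5.5, 24->7, 25->8, 26->9, 27->10, 29->11, 31->12, 36->13, 42->14
Step 2: Rank sum for X: R1 = 1 + 2 + 3 + 4 + 5.5 + 9 = 24.5.
Step 3: U_X = R1 - n1(n1+1)/2 = 24.5 - 6*7/2 = 24.5 - 21 = 3.5.
       U_Y = n1*n2 - U_X = 48 - 3.5 = 44.5.
Step 4: Ties are present, so use the tie-corrected normal approximation (with continuity correction) for the p-value.
Step 5: p-value = 0.009743; compare to alpha = 0.05. reject H0.

U_X = 3.5, p = 0.009743, reject H0 at alpha = 0.05.


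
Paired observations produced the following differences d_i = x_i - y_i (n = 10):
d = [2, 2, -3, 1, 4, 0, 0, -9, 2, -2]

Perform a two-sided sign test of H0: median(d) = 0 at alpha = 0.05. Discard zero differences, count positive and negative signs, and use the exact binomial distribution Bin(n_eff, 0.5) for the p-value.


Step 1: Discard zero differences. Original n = 10; n_eff = number of nonzero differences = 8.
Nonzero differences (with sign): +2, +2, -3, +1, +4, -9, +2, -2
Step 2: Count signs: positive = 5, negative = 3.
Step 3: Under H0: P(positive) = 0.5, so the number of positives S ~ Bin(8, 0.5).
Step 4: Two-sided exact p-value = sum of Bin(8,0.5) probabilities at or below the observed probability = 0.726562.
Step 5: alpha = 0.05. fail to reject H0.

n_eff = 8, pos = 5, neg = 3, p = 0.726562, fail to reject H0.


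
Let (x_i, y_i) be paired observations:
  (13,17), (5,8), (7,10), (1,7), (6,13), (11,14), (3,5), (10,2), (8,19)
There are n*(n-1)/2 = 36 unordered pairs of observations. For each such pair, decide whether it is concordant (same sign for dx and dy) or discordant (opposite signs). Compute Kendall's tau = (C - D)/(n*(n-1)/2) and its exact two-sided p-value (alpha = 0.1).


Step 1: Enumerate the 36 unordered pairs (i,j) with i<j and classify each by sign(x_j-x_i) * sign(y_j-y_i).
  (1,2):dx=-8,dy=-9->C; (1,3):dx=-6,dy=-7->C; (1,4):dx=-12,dy=-10->C; (1,5):dx=-7,dy=-4->C
  (1,6):dx=-2,dy=-3->C; (1,7):dx=-10,dy=-12->C; (1,8):dx=-3,dy=-15->C; (1,9):dx=-5,dy=+2->D
  (2,3):dx=+2,dy=+2->C; (2,4):dx=-4,dy=-1->C; (2,5):dx=+1,dy=+5->C; (2,6):dx=+6,dy=+6->C
  (2,7):dx=-2,dy=-3->C; (2,8):dx=+5,dy=-6->D; (2,9):dx=+3,dy=+11->C; (3,4):dx=-6,dy=-3->C
  (3,5):dx=-1,dy=+3->D; (3,6):dx=+4,dy=+4->C; (3,7):dx=-4,dy=-5->C; (3,8):dx=+3,dy=-8->D
  (3,9):dx=+1,dy=+9->C; (4,5):dx=+5,dy=+6->C; (4,6):dx=+10,dy=+7->C; (4,7):dx=+2,dy=-2->D
  (4,8):dx=+9,dy=-5->D; (4,9):dx=+7,dy=+12->C; (5,6):dx=+5,dy=+1->C; (5,7):dx=-3,dy=-8->C
  (5,8):dx=+4,dy=-11->D; (5,9):dx=+2,dy=+6->C; (6,7):dx=-8,dy=-9->C; (6,8):dx=-1,dy=-12->C
  (6,9):dx=-3,dy=+5->D; (7,8):dx=+7,dy=-3->D; (7,9):dx=+5,dy=+14->C; (8,9):dx=-2,dy=+17->D
Step 2: C = 26, D = 10, total pairs = 36.
Step 3: tau = (C - D)/(n(n-1)/2) = (26 - 10)/36 = 0.444444.
Step 4: Exact two-sided p-value (enumerate n! = 362880 permutations of y under H0): p = 0.119439.
Step 5: alpha = 0.1. fail to reject H0.

tau_b = 0.4444 (C=26, D=10), p = 0.119439, fail to reject H0.


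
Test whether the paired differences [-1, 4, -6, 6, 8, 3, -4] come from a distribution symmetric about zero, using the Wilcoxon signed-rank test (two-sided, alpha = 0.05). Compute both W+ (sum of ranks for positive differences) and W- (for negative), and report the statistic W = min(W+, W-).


Step 1: Drop any zero differences (none here) and take |d_i|.
|d| = [1, 4, 6, 6, 8, 3, 4]
Step 2: Midrank |d_i| (ties get averaged ranks).
ranks: |1|->1, |4|->3.5, |6|->5.5, |6|->5.5, |8|->7, |3|->2, |4|->3.5
Step 3: Attach original signs; sum ranks with positive sign and with negative sign.
W+ = 3.5 + 5.5 + 7 + 2 = 18
W- = 1 + 5.5 + 3.5 = 10
(Check: W+ + W- = 28 should equal n(n+1)/2 = 28.)
Step 4: Test statistic W = min(W+, W-) = 10.
Step 5: Ties in |d|, so use the tie-corrected normal approximation.
        E[W] = n(n+1)/4 = 7*8/4 = 14.
        Tie groups: |d|=4 (t=2), |d|=6 (t=2); sum(t^3 - t) = 12.
        Var[W] = n(n+1)(2n+1)/24 - sum(t^3-t)/48 = 840/24 - 12/48 = 34.75.
        z = (W - E[W]) / sqrt(Var[W]) = (10 - 14) / 5.8949 = -0.6786.
        Two-sided p = 2*Phi(z) = 0.497422.
Step 6: alpha = 0.05. fail to reject H0.

W+ = 18, W- = 10, W = min = 10, p = 0.497422, fail to reject H0.


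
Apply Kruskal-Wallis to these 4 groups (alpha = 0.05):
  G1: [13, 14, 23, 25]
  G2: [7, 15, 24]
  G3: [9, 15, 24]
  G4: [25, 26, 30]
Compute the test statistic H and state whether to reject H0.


Step 1: Combine all N = 13 observations and assign midranks.
sorted (value, group, rank): (7,G2,1), (9,G3,2), (13,G1,3), (14,G1,4), (15,G2,5.5), (15,G3,5.5), (23,G1,7), (24,G2,8.5), (24,G3,8.5), (25,G1,10.5), (25,G4,10.5), (26,G4,12), (30,G4,13)
Step 2: Sum ranks within each group.
R_1 = 24.5 (n_1 = 4)
R_2 = 15 (n_2 = 3)
R_3 = 16 (n_3 = 3)
R_4 = 35.5 (n_4 = 3)
Step 3: H = 12/(N(N+1)) * sum(R_i^2/n_i) - 3(N+1)
     = 12/(13*14) * (24.5^2/4 + 15^2/3 + 16^2/3 + 35.5^2/3) - 3*14
     = 0.065934 * 730.479 - 42
     = 6.163462.
Step 4: Ties present; correction factor C = 1 - 18/(13^3 - 13) = 0.991758. Corrected H = 6.163462 / 0.991758 = 6.214681.
Step 5: Under H0, H ~ chi^2(3); p-value = 0.101620.
Step 6: alpha = 0.05. fail to reject H0.

H = 6.2147, df = 3, p = 0.101620, fail to reject H0.


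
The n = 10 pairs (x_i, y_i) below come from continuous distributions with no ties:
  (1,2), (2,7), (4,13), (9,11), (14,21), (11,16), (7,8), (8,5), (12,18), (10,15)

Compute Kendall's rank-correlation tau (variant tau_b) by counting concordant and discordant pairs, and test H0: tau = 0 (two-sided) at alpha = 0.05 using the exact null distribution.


Step 1: Enumerate the 45 unordered pairs (i,j) with i<j and classify each by sign(x_j-x_i) * sign(y_j-y_i).
  (1,2):dx=+1,dy=+5->C; (1,3):dx=+3,dy=+11->C; (1,4):dx=+8,dy=+9->C; (1,5):dx=+13,dy=+19->C
  (1,6):dx=+10,dy=+14->C; (1,7):dx=+6,dy=+6->C; (1,8):dx=+7,dy=+3->C; (1,9):dx=+11,dy=+16->C
  (1,10):dx=+9,dy=+13->C; (2,3):dx=+2,dy=+6->C; (2,4):dx=+7,dy=+4->C; (2,5):dx=+12,dy=+14->C
  (2,6):dx=+9,dy=+9->C; (2,7):dx=+5,dy=+1->C; (2,8):dx=+6,dy=-2->D; (2,9):dx=+10,dy=+11->C
  (2,10):dx=+8,dy=+8->C; (3,4):dx=+5,dy=-2->D; (3,5):dx=+10,dy=+8->C; (3,6):dx=+7,dy=+3->C
  (3,7):dx=+3,dy=-5->D; (3,8):dx=+4,dy=-8->D; (3,9):dx=+8,dy=+5->C; (3,10):dx=+6,dy=+2->C
  (4,5):dx=+5,dy=+10->C; (4,6):dx=+2,dy=+5->C; (4,7):dx=-2,dy=-3->C; (4,8):dx=-1,dy=-6->C
  (4,9):dx=+3,dy=+7->C; (4,10):dx=+1,dy=+4->C; (5,6):dx=-3,dy=-5->C; (5,7):dx=-7,dy=-13->C
  (5,8):dx=-6,dy=-16->C; (5,9):dx=-2,dy=-3->C; (5,10):dx=-4,dy=-6->C; (6,7):dx=-4,dy=-8->C
  (6,8):dx=-3,dy=-11->C; (6,9):dx=+1,dy=+2->C; (6,10):dx=-1,dy=-1->C; (7,8):dx=+1,dy=-3->D
  (7,9):dx=+5,dy=+10->C; (7,10):dx=+3,dy=+7->C; (8,9):dx=+4,dy=+13->C; (8,10):dx=+2,dy=+10->C
  (9,10):dx=-2,dy=-3->C
Step 2: C = 40, D = 5, total pairs = 45.
Step 3: tau = (C - D)/(n(n-1)/2) = (40 - 5)/45 = 0.777778.
Step 4: Exact two-sided p-value (enumerate n! = 3628800 permutations of y under H0): p = 0.000946.
Step 5: alpha = 0.05. reject H0.

tau_b = 0.7778 (C=40, D=5), p = 0.000946, reject H0.


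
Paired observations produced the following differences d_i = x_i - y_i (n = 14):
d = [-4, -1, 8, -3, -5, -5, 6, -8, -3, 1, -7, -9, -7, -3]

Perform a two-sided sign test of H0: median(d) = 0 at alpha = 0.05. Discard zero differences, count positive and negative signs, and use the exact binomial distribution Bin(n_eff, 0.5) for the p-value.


Step 1: Discard zero differences. Original n = 14; n_eff = number of nonzero differences = 14.
Nonzero differences (with sign): -4, -1, +8, -3, -5, -5, +6, -8, -3, +1, -7, -9, -7, -3
Step 2: Count signs: positive = 3, negative = 11.
Step 3: Under H0: P(positive) = 0.5, so the number of positives S ~ Bin(14, 0.5).
Step 4: Two-sided exact p-value = sum of Bin(14,0.5) probabilities at or below the observed probability = 0.057373.
Step 5: alpha = 0.05. fail to reject H0.

n_eff = 14, pos = 3, neg = 11, p = 0.057373, fail to reject H0.


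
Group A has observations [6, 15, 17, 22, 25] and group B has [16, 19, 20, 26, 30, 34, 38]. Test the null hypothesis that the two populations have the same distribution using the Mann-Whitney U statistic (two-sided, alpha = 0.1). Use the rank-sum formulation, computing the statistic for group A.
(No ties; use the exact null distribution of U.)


Step 1: Combine and sort all 12 observations; assign midranks.
sorted (value, group): (6,X), (15,X), (16,Y), (17,X), (19,Y), (20,Y), (22,X), (25,X), (26,Y), (30,Y), (34,Y), (38,Y)
ranks: 6->1, 15->2, 16->3, 17->4, 19->5, 20->6, 22->7, 25->8, 26->9, 30->10, 34->11, 38->12
Step 2: Rank sum for X: R1 = 1 + 2 + 4 + 7 + 8 = 22.
Step 3: U_X = R1 - n1(n1+1)/2 = 22 - 5*6/2 = 22 - 15 = 7.
       U_Y = n1*n2 - U_X = 35 - 7 = 28.
Step 4: No ties, so the exact null distribution of U (based on enumerating the C(12,5) = 792 equally likely rank assignments) gives the two-sided p-value.
Step 5: p-value = 0.106061; compare to alpha = 0.1. fail to reject H0.

U_X = 7, p = 0.106061, fail to reject H0 at alpha = 0.1.


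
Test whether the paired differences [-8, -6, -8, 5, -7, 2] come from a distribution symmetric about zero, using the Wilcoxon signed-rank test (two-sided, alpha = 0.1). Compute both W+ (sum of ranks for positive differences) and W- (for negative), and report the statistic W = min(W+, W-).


Step 1: Drop any zero differences (none here) and take |d_i|.
|d| = [8, 6, 8, 5, 7, 2]
Step 2: Midrank |d_i| (ties get averaged ranks).
ranks: |8|->5.5, |6|->3, |8|->5.5, |5|->2, |7|->4, |2|->1
Step 3: Attach original signs; sum ranks with positive sign and with negative sign.
W+ = 2 + 1 = 3
W- = 5.5 + 3 + 5.5 + 4 = 18
(Check: W+ + W- = 21 should equal n(n+1)/2 = 21.)
Step 4: Test statistic W = min(W+, W-) = 3.
Step 5: Ties in |d|, so use the tie-corrected normal approximation.
        E[W] = n(n+1)/4 = 6*7/4 = 10.5.
        Tie groups: |d|=8 (t=2); sum(t^3 - t) = 6.
        Var[W] = n(n+1)(2n+1)/24 - sum(t^3-t)/48 = 546/24 - 6/48 = 22.625.
        z = (W - E[W]) / sqrt(Var[W]) = (3 - 10.5) / 4.7566 = -1.5768.
        Two-sided p = 2*Phi(z) = 0.114850.
Step 6: alpha = 0.1. fail to reject H0.

W+ = 3, W- = 18, W = min = 3, p = 0.114850, fail to reject H0.


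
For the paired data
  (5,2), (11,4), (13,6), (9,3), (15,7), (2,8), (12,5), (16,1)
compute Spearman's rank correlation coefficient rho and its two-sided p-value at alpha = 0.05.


Step 1: Rank x and y separately (midranks; no ties here).
rank(x): 5->2, 11->4, 13->6, 9->3, 15->7, 2->1, 12->5, 16->8
rank(y): 2->2, 4->4, 6->6, 3->3, 7->7, 8->8, 5->5, 1->1
Step 2: d_i = R_x(i) - R_y(i); compute d_i^2.
  (2-2)^2=0, (4-4)^2=0, (6-6)^2=0, (3-3)^2=0, (7-7)^2=0, (1-8)^2=49, (5-5)^2=0, (8-1)^2=49
sum(d^2) = 98.
Step 3: rho = 1 - 6*98 / (8*(8^2 - 1)) = 1 - 588/504 = -0.166667.
Step 4: Under H0, t = rho * sqrt((n-2)/(1-rho^2)) = -0.4140 ~ t(6).
Step 5: Two-sided p-value from the t-distribution with 6 df = 0.693239.
Step 6: alpha = 0.05. fail to reject H0.

rho = -0.1667, p = 0.693239, fail to reject H0 at alpha = 0.05.


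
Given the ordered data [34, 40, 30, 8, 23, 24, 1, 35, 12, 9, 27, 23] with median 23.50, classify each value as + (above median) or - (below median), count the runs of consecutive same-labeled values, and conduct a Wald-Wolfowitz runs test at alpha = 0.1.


Step 1: Compute median = 23.50; label A = above, B = below.
Labels in order: AAABBABABBAB  (n_A = 6, n_B = 6)
Step 2: Count runs R = 8.
Step 3: Under H0 (random ordering), E[R] = 2*n_A*n_B/(n_A+n_B) + 1 = 2*6*6/12 + 1 = 7.0000.
        Var[R] = 2*n_A*n_B*(2*n_A*n_B - n_A - n_B) / ((n_A+n_B)^2 * (n_A+n_B-1)) = 4320/1584 = 2.7273.
        SD[R] = 1.6514.
Step 4: Continuity-corrected z = (R - 0.5 - E[R]) / SD[R] = (8 - 0.5 - 7.0000) / 1.6514 = 0.3028.
Step 5: Two-sided p-value via normal approximation = 2*(1 - Phi(|z|)) = 0.762069.
Step 6: alpha = 0.1. fail to reject H0.

R = 8, z = 0.3028, p = 0.762069, fail to reject H0.


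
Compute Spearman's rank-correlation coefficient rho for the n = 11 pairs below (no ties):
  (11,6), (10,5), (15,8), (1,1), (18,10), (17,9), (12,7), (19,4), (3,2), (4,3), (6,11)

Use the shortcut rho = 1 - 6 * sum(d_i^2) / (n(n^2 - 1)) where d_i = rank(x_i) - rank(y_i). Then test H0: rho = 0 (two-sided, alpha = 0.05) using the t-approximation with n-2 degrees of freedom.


Step 1: Rank x and y separately (midranks; no ties here).
rank(x): 11->6, 10->5, 15->8, 1->1, 18->10, 17->9, 12->7, 19->11, 3->2, 4->3, 6->4
rank(y): 6->6, 5->5, 8->8, 1->1, 10->10, 9->9, 7->7, 4->4, 2->2, 3->3, 11->11
Step 2: d_i = R_x(i) - R_y(i); compute d_i^2.
  (6-6)^2=0, (5-5)^2=0, (8-8)^2=0, (1-1)^2=0, (10-10)^2=0, (9-9)^2=0, (7-7)^2=0, (11-4)^2=49, (2-2)^2=0, (3-3)^2=0, (4-11)^2=49
sum(d^2) = 98.
Step 3: rho = 1 - 6*98 / (11*(11^2 - 1)) = 1 - 588/1320 = 0.554545.
Step 4: Under H0, t = rho * sqrt((n-2)/(1-rho^2)) = 1.9992 ~ t(9).
Step 5: Two-sided p-value from the t-distribution with 9 df = 0.076652.
Step 6: alpha = 0.05. fail to reject H0.

rho = 0.5545, p = 0.076652, fail to reject H0 at alpha = 0.05.


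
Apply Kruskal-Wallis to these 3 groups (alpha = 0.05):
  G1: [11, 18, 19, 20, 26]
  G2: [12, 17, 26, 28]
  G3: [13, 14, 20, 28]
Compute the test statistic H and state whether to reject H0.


Step 1: Combine all N = 13 observations and assign midranks.
sorted (value, group, rank): (11,G1,1), (12,G2,2), (13,G3,3), (14,G3,4), (17,G2,5), (18,G1,6), (19,G1,7), (20,G1,8.5), (20,G3,8.5), (26,G1,10.5), (26,G2,10.5), (28,G2,12.5), (28,G3,12.5)
Step 2: Sum ranks within each group.
R_1 = 33 (n_1 = 5)
R_2 = 30 (n_2 = 4)
R_3 = 28 (n_3 = 4)
Step 3: H = 12/(N(N+1)) * sum(R_i^2/n_i) - 3(N+1)
     = 12/(13*14) * (33^2/5 + 30^2/4 + 28^2/4) - 3*14
     = 0.065934 * 638.8 - 42
     = 0.118681.
Step 4: Ties present; correction factor C = 1 - 18/(13^3 - 13) = 0.991758. Corrected H = 0.118681 / 0.991758 = 0.119668.
Step 5: Under H0, H ~ chi^2(2); p-value = 0.941921.
Step 6: alpha = 0.05. fail to reject H0.

H = 0.1197, df = 2, p = 0.941921, fail to reject H0.


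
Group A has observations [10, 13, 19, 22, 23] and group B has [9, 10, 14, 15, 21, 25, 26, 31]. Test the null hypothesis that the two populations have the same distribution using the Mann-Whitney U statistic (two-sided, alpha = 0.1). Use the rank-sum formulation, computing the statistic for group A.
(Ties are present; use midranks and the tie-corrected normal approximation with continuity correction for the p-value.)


Step 1: Combine and sort all 13 observations; assign midranks.
sorted (value, group): (9,Y), (10,X), (10,Y), (13,X), (14,Y), (15,Y), (19,X), (21,Y), (22,X), (23,X), (25,Y), (26,Y), (31,Y)
ranks: 9->1, 10->2.5, 10->2.5, 13->4, 14->5, 15->6, 19->7, 21->8, 22->9, 23->10, 25->11, 26->12, 31->13
Step 2: Rank sum for X: R1 = 2.5 + 4 + 7 + 9 + 10 = 32.5.
Step 3: U_X = R1 - n1(n1+1)/2 = 32.5 - 5*6/2 = 32.5 - 15 = 17.5.
       U_Y = n1*n2 - U_X = 40 - 17.5 = 22.5.
Step 4: Ties are present, so use the tie-corrected normal approximation (with continuity correction) for the p-value.
Step 5: p-value = 0.769390; compare to alpha = 0.1. fail to reject H0.

U_X = 17.5, p = 0.769390, fail to reject H0 at alpha = 0.1.


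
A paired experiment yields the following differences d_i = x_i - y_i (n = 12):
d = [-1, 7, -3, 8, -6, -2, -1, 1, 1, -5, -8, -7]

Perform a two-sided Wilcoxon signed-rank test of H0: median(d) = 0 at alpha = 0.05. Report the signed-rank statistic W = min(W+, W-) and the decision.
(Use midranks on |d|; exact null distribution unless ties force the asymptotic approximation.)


Step 1: Drop any zero differences (none here) and take |d_i|.
|d| = [1, 7, 3, 8, 6, 2, 1, 1, 1, 5, 8, 7]
Step 2: Midrank |d_i| (ties get averaged ranks).
ranks: |1|->2.5, |7|->9.5, |3|->6, |8|->11.5, |6|->8, |2|->5, |1|->2.5, |1|->2.5, |1|->2.5, |5|->7, |8|->11.5, |7|->9.5
Step 3: Attach original signs; sum ranks with positive sign and with negative sign.
W+ = 9.5 + 11.5 + 2.5 + 2.5 = 26
W- = 2.5 + 6 + 8 + 5 + 2.5 + 7 + 11.5 + 9.5 = 52
(Check: W+ + W- = 78 should equal n(n+1)/2 = 78.)
Step 4: Test statistic W = min(W+, W-) = 26.
Step 5: Ties in |d|, so use the tie-corrected normal approximation.
        E[W] = n(n+1)/4 = 12*13/4 = 39.
        Tie groups: |d|=1 (t=4), |d|=7 (t=2), |d|=8 (t=2); sum(t^3 - t) = 72.
        Var[W] = n(n+1)(2n+1)/24 - sum(t^3-t)/48 = 3900/24 - 72/48 = 161.
        z = (W - E[W]) / sqrt(Var[W]) = (26 - 39) / 12.6886 = -1.0245.
        Two-sided p = 2*Phi(z) = 0.305579.
Step 6: alpha = 0.05. fail to reject H0.

W+ = 26, W- = 52, W = min = 26, p = 0.305579, fail to reject H0.


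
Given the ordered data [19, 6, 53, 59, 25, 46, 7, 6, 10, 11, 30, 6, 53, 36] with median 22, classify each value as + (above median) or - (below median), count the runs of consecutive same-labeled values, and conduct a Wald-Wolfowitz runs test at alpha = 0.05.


Step 1: Compute median = 22; label A = above, B = below.
Labels in order: BBAAAABBBBABAA  (n_A = 7, n_B = 7)
Step 2: Count runs R = 6.
Step 3: Under H0 (random ordering), E[R] = 2*n_A*n_B/(n_A+n_B) + 1 = 2*7*7/14 + 1 = 8.0000.
        Var[R] = 2*n_A*n_B*(2*n_A*n_B - n_A - n_B) / ((n_A+n_B)^2 * (n_A+n_B-1)) = 8232/2548 = 3.2308.
        SD[R] = 1.7974.
Step 4: Continuity-corrected z = (R + 0.5 - E[R]) / SD[R] = (6 + 0.5 - 8.0000) / 1.7974 = -0.8345.
Step 5: Two-sided p-value via normal approximation = 2*(1 - Phi(|z|)) = 0.403986.
Step 6: alpha = 0.05. fail to reject H0.

R = 6, z = -0.8345, p = 0.403986, fail to reject H0.


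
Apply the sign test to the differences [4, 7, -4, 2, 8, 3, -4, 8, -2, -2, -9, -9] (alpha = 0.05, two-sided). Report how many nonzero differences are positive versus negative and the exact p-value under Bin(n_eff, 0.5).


Step 1: Discard zero differences. Original n = 12; n_eff = number of nonzero differences = 12.
Nonzero differences (with sign): +4, +7, -4, +2, +8, +3, -4, +8, -2, -2, -9, -9
Step 2: Count signs: positive = 6, negative = 6.
Step 3: Under H0: P(positive) = 0.5, so the number of positives S ~ Bin(12, 0.5).
Step 4: Two-sided exact p-value = sum of Bin(12,0.5) probabilities at or below the observed probability = 1.000000.
Step 5: alpha = 0.05. fail to reject H0.

n_eff = 12, pos = 6, neg = 6, p = 1.000000, fail to reject H0.


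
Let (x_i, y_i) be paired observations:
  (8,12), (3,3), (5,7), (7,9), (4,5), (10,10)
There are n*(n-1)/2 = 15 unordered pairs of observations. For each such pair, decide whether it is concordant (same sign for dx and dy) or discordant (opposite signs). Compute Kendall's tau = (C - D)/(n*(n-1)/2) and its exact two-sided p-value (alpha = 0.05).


Step 1: Enumerate the 15 unordered pairs (i,j) with i<j and classify each by sign(x_j-x_i) * sign(y_j-y_i).
  (1,2):dx=-5,dy=-9->C; (1,3):dx=-3,dy=-5->C; (1,4):dx=-1,dy=-3->C; (1,5):dx=-4,dy=-7->C
  (1,6):dx=+2,dy=-2->D; (2,3):dx=+2,dy=+4->C; (2,4):dx=+4,dy=+6->C; (2,5):dx=+1,dy=+2->C
  (2,6):dx=+7,dy=+7->C; (3,4):dx=+2,dy=+2->C; (3,5):dx=-1,dy=-2->C; (3,6):dx=+5,dy=+3->C
  (4,5):dx=-3,dy=-4->C; (4,6):dx=+3,dy=+1->C; (5,6):dx=+6,dy=+5->C
Step 2: C = 14, D = 1, total pairs = 15.
Step 3: tau = (C - D)/(n(n-1)/2) = (14 - 1)/15 = 0.866667.
Step 4: Exact two-sided p-value (enumerate n! = 720 permutations of y under H0): p = 0.016667.
Step 5: alpha = 0.05. reject H0.

tau_b = 0.8667 (C=14, D=1), p = 0.016667, reject H0.


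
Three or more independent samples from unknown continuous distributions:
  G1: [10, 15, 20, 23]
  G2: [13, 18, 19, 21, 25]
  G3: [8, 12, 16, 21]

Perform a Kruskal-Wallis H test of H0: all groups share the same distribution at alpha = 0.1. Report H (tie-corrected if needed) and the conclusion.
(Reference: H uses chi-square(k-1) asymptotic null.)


Step 1: Combine all N = 13 observations and assign midranks.
sorted (value, group, rank): (8,G3,1), (10,G1,2), (12,G3,3), (13,G2,4), (15,G1,5), (16,G3,6), (18,G2,7), (19,G2,8), (20,G1,9), (21,G2,10.5), (21,G3,10.5), (23,G1,12), (25,G2,13)
Step 2: Sum ranks within each group.
R_1 = 28 (n_1 = 4)
R_2 = 42.5 (n_2 = 5)
R_3 = 20.5 (n_3 = 4)
Step 3: H = 12/(N(N+1)) * sum(R_i^2/n_i) - 3(N+1)
     = 12/(13*14) * (28^2/4 + 42.5^2/5 + 20.5^2/4) - 3*14
     = 0.065934 * 662.312 - 42
     = 1.668956.
Step 4: Ties present; correction factor C = 1 - 6/(13^3 - 13) = 0.997253. Corrected H = 1.668956 / 0.997253 = 1.673554.
Step 5: Under H0, H ~ chi^2(2); p-value = 0.433104.
Step 6: alpha = 0.1. fail to reject H0.

H = 1.6736, df = 2, p = 0.433104, fail to reject H0.


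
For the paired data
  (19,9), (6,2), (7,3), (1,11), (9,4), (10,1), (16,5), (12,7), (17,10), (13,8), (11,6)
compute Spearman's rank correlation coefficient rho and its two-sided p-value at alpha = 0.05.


Step 1: Rank x and y separately (midranks; no ties here).
rank(x): 19->11, 6->2, 7->3, 1->1, 9->4, 10->5, 16->9, 12->7, 17->10, 13->8, 11->6
rank(y): 9->9, 2->2, 3->3, 11->11, 4->4, 1->1, 5->5, 7->7, 10->10, 8->8, 6->6
Step 2: d_i = R_x(i) - R_y(i); compute d_i^2.
  (11-9)^2=4, (2-2)^2=0, (3-3)^2=0, (1-11)^2=100, (4-4)^2=0, (5-1)^2=16, (9-5)^2=16, (7-7)^2=0, (10-10)^2=0, (8-8)^2=0, (6-6)^2=0
sum(d^2) = 136.
Step 3: rho = 1 - 6*136 / (11*(11^2 - 1)) = 1 - 816/1320 = 0.381818.
Step 4: Under H0, t = rho * sqrt((n-2)/(1-rho^2)) = 1.2394 ~ t(9).
Step 5: Two-sided p-value from the t-distribution with 9 df = 0.246560.
Step 6: alpha = 0.05. fail to reject H0.

rho = 0.3818, p = 0.246560, fail to reject H0 at alpha = 0.05.


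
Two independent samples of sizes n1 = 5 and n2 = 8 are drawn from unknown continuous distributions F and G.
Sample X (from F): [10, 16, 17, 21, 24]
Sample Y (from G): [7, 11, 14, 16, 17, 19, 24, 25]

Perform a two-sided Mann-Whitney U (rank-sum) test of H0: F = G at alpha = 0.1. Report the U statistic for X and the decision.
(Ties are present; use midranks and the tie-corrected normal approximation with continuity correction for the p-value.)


Step 1: Combine and sort all 13 observations; assign midranks.
sorted (value, group): (7,Y), (10,X), (11,Y), (14,Y), (16,X), (16,Y), (17,X), (17,Y), (19,Y), (21,X), (24,X), (24,Y), (25,Y)
ranks: 7->1, 10->2, 11->3, 14->4, 16->5.5, 16->5.5, 17->7.5, 17->7.5, 19->9, 21->10, 24->11.5, 24->11.5, 25->13
Step 2: Rank sum for X: R1 = 2 + 5.5 + 7.5 + 10 + 11.5 = 36.5.
Step 3: U_X = R1 - n1(n1+1)/2 = 36.5 - 5*6/2 = 36.5 - 15 = 21.5.
       U_Y = n1*n2 - U_X = 40 - 21.5 = 18.5.
Step 4: Ties are present, so use the tie-corrected normal approximation (with continuity correction) for the p-value.
Step 5: p-value = 0.883138; compare to alpha = 0.1. fail to reject H0.

U_X = 21.5, p = 0.883138, fail to reject H0 at alpha = 0.1.
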